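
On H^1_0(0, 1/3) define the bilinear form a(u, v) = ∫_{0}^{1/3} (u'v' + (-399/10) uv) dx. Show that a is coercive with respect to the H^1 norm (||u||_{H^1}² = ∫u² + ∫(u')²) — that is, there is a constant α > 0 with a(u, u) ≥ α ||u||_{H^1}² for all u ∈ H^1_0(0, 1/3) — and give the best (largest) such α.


α = 3*(-133 + 30*π^2)/(10*(1 + 9*π^2))

Coercivity of a(·,·) on H^1_0(0, 1/3) means a(u, u) ≥ α ||u||_{H^1}² for every u ∈ H^1_0.
The interval has length L = 1/3, and Poincaré/coercivity depend only on L. Here a(u, u) = ∫(u')² + (-399/10)·∫u².
Here c = -399/10 < 0 with |c| < (π/L)² = 9*π^2, so coercivity still holds. The condition a(u,u) ≥ α||u||_{H^1}² reads (1−α)∫(u')² ≥ (α−c)∫u². Any admissible α is ≤ 1 (rapidly oscillating u have ∫u²/∫(u')² → 0), and α = 1 would force 0 ≥ (1−c)∫u², impossible since c < 1; so 1−α > 0. By the sharp Poincaré inequality on H^1_0 of an interval of length L, ∫(u')² ≥ (π/L)²∫u² with equality for the first sine mode sin(π(x−x₀)/L) (x₀ the left endpoint), so the inequality holds for all u iff (1−α)(π/L)² ≥ α − c, i.e. α ≤ ((π/L)² + c)/((π/L)² + 1) = (1 + c(L/π)²)/(1 + (L/π)²). (Direct route, valid since c ≤ 0: Poincaré gives c∫u² ≥ c(L/π)²∫(u')², so a(u,u) ≥ (1 + c(L/π)²)∫(u')², while ||u||_{H^1}² ≤ (1 + (L/π)²)∫(u')²; dividing yields the same α.) With (π/L)² = 9*π^2 and c = -399/10, the largest admissible constant is α = ((π/L)² + c)/((π/L)² + 1).
Simplifying, α = 3*(-133 + 30*π^2)/(10*(1 + 9*π^2)).


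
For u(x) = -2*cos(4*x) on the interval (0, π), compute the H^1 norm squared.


||u||_{H^1(0,π)}^2 = 34*π

u'(x) = 8*sin(4*x).
Expand u² and (u')² and integrate term by term on (0, π), using: for integers n ≥ 1, ∫_0^π sin²(nx) dx = ∫_0^π cos²(nx) dx = π/2; for n ≠ n', ∫_0^π sin(nx)sin(n'x) dx = ∫_0^π cos(nx)cos(n'x) dx = 0; and by product-to-sum, ∫_0^π sin(nx)cos(n'x) dx = ½∫_0^π [sin((n+n')x) + sin((n−n')x)] dx, which is 0 when n+n' is even and 2n/(n²−n'²) when n+n' is odd (it need not vanish on (0, π)).
  u² squared terms: (-2)²·∫cos(4x)² dx = 4·π/2 = 2*π.
  So ∫_0^π u² dx = 2*π.
  (u')² squared terms: (8)²·∫sin(4x)² dx = 64·π/2 = 32*π.
  So ∫_0^π (u')² dx = 32*π.
||u||_{H^1}^2 = (2*π) + (32*π) = 34*π.


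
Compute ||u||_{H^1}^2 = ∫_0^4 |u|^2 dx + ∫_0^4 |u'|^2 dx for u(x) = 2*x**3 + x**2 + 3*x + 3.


||u||_{H^1}^2 = 920552/35

The H^1 norm (squared) on an interval (0, L) is
  ||u||_{H^1}^2 = ∫_0^L u(x)^2 dx + ∫_0^L u'(x)^2 dx.
Compute u'(x) = 6*x**2 + 2*x + 3.
Then u(x)^2 = 4*x**6 + 4*x**5 + 13*x**4 + 18*x**3 + 15*x**2 + 18*x + 9 and u'(x)^2 = 36*x**4 + 24*x**3 + 40*x**2 + 12*x + 9.
Integrate each monomial from 0 to 4 using ∫_0^4 c·x^n dx = c·4^(n+1)/(n+1):
  ∫_0^4 u(x)^2 dx = ∫_0^4 (4*x^6 + 4*x^5 + 13*x^4 + 18*x^3 + 15*x^2 + 18*x + 9) dx. Term by term:
    ∫_0^4 4*x^6 dx = 65536/7;  ∫_0^4 4*x^5 dx = 8192/3;  ∫_0^4 13*x^4 dx = 13312/5;
    ∫_0^4 18*x^3 dx = 1152;  ∫_0^4 15*x^2 dx = 320;  ∫_0^4 18*x dx = 144;
    ∫_0^4 9 dx = 36.
  Sum: 65536/7 + 8192/3 + 13312/5 + 1152 + 320 + 144 + 36 = 1722772/105.
  ∫_0^4 u'(x)^2 dx = ∫_0^4 (36*x^4 + 24*x^3 + 40*x^2 + 12*x + 9) dx. Term by term:
    ∫_0^4 36*x^4 dx = 36864/5;  ∫_0^4 24*x^3 dx = 1536;  ∫_0^4 40*x^2 dx = 2560/3;
    ∫_0^4 12*x dx = 96;  ∫_0^4 9 dx = 36.
  Sum: 36864/5 + 1536 + 2560/3 + 96 + 36 = 148412/15.
Adding: ||u||_{H^1}^2 = 1722772/105 + 148412/15 = 920552/35.


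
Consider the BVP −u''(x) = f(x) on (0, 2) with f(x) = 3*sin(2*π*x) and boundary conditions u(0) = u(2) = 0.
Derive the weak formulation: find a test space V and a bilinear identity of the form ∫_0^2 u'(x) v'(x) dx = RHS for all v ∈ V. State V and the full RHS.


V = H^1_0(0, 2) (so v(0) = v(2) = 0); weak form: ∫_0^2 u'v' dx = ∫_0^2 (3*sin(2*π*x)) v dx for all v ∈ V.

Multiply both sides by a test function v and integrate from 0 to 2:
  ∫_0^2 −u''(x) v(x) dx = ∫_0^2 f(x) v(x) dx.
Integrate the LHS by parts once:
  ∫_0^2 −u'' v dx = −[u'(x) v(x)]_0^2 + ∫_0^2 u'(x) v'(x) dx.
Thus ∫_0^2 u'(x) v'(x) dx = ∫_0^2 f(x) v(x) dx + [u'(x) v(x)]_0^2.
Choose V so that boundary terms are either known or forced to vanish.
u is Dirichlet: u(0) = u(2) = 0. Let V = H^1_0(0, 2); then v(0) = v(2) = 0, and [u' v]_0^2 = 0.
Weak formulation: find u (satisfying any essential BC) such that ∫_0^2 u'(x) v'(x) dx = ∫_0^2 f v dx for all v ∈ V.
Substituting f(x) = 3*sin(2*π*x), the right-hand side is ∫_0^2 (3*sin(2*π*x)) v dx.


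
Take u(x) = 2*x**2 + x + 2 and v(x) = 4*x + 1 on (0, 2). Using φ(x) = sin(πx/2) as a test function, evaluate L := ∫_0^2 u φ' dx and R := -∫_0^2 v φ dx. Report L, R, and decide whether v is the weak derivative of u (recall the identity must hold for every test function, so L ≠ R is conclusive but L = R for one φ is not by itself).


LHS = -20/π, RHS = -20/π. Yes, v = u' weakly.

u(x) = 2*x**2 + x + 2, classical derivative u'(x) = 4*x + 1.
φ(x) = sin(πx/2), so φ'(x) = π*cos(π*x/2)/2.
Note φ(0) = φ(2) = 0, so the boundary term u·φ vanishes.
LHS = ∫_0^2 u(x) φ'(x) dx = ∫_0^2 (π*x^2*cos(π*x/2) + π*x*cos(π*x/2)/2 + π*cos(π*x/2)) dx. Term by term:
  ∫_0^2 π*cos(π*x/2) dx = 0;  ∫_0^2 π*x^2*cos(π*x/2) dx = -16/π;  ∫_0^2 π*x*cos(π*x/2)/2 dx = -4/π.
Sum: 0 − 16/π − 4/π = -20/π.
So LHS = -20/π.
∫_0^2 v(x) φ(x) dx = ∫_0^2 (4*x*sin(π*x/2) + sin(π*x/2)) dx. Term by term:
  ∫_0^2 4*x*sin(π*x/2) dx = 16/π;  ∫_0^2 sin(π*x/2) dx = 4/π.
Sum: 16/π + 4/π = 20/π.
So RHS = -∫_0^2 v(x) φ(x) dx = -20/π.
LHS = RHS, so the identity holds for this test φ.
Moreover u is smooth here and v(x) = u'(x) = 4*x + 1 pointwise, so the identity holds for every test function. Hence v is the weak derivative of u.


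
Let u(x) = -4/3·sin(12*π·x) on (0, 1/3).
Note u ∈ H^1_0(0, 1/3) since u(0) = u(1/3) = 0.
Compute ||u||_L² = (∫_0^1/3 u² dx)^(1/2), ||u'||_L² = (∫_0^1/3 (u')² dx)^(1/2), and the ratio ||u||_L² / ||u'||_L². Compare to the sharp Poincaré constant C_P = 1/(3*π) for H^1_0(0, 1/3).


||u||_L² / ||u'||_L² = 1/(12*π) < C_P = 1/(3*π).

u(x) = -4/3·sin(12*π·x), so u'(x) = -16*π*cos(12*π*x).
Writing u(x) = A·sin(kπx/L) with A = -4/3 and k = 4, use ∫_0^L sin²(kπx/L) dx = L/2 and ∫_0^L cos²(kπx/L) dx = L/2.
u² = 16/9·sin²(12*π·x) and (u')² = 256*π^2·cos²(12*π·x), and each of sin², cos² integrates to L/2 = 1/6 over (0, 1/3).
∫_0^1/3 u² dx = 8/27, so ||u||_L² = 2*sqrt(6)/9.
∫_0^1/3 (u')² dx = 128*π^2/3, so ||u'||_L² = 8*sqrt(6)*π/3.
Ratio ||u||_L² / ||u'||_L² = 1/(12*π).
Sharp Poincaré constant on H^1_0(0, 1/3) is C_P = L/π = 1/(3*π), achieved by sin(3*π·x).
This is the k = 4 harmonic; the ratio L/(kπ) is strictly less than C_P = L/π, consistent with the sharp inequality ||u||_L² ≤ C_P ||u'||_L².


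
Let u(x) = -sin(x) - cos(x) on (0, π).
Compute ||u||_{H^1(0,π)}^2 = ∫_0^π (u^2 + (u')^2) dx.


||u||_{H^1(0,π)}^2 = 2*π

u'(x) = sin(x) - cos(x).
Expand u² and (u')² and integrate term by term on (0, π), using: for integers n ≥ 1, ∫_0^π sin²(nx) dx = ∫_0^π cos²(nx) dx = π/2; for n ≠ n', ∫_0^π sin(nx)sin(n'x) dx = ∫_0^π cos(nx)cos(n'x) dx = 0; and by product-to-sum, ∫_0^π sin(nx)cos(n'x) dx = ½∫_0^π [sin((n+n')x) + sin((n−n')x)] dx, which is 0 when n+n' is even and 2n/(n²−n'²) when n+n' is odd (it need not vanish on (0, π)).
  u² squared terms: (-1)²·∫cos(x)² dx = 1·π/2 = π/2;  (-1)²·∫sin(x)² dx = 1·π/2 = π/2.
  u² cross terms: 2·(-1)·(-1)·∫cos(x)·sin(x) dx = 2·(0) = 0.
  So ∫_0^π u² dx = π/2 + π/2 + 0 = π.
  (u')² squared terms: (-1)²·∫cos(x)² dx = 1·π/2 = π/2;  (1)²·∫sin(x)² dx = 1·π/2 = π/2.
  (u')² cross terms: 2·(-1)·(1)·∫cos(x)·sin(x) dx = -2·(0) = 0.
  So ∫_0^π (u')² dx = π/2 + π/2 + 0 = π.
||u||_{H^1}^2 = (π) + (π) = 2*π.


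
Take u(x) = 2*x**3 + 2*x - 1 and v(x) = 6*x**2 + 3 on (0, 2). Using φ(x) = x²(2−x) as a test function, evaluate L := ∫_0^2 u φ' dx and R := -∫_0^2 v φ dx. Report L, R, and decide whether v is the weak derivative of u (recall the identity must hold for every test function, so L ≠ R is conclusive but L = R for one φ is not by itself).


LHS = -232/15, RHS = -84/5. No, v is not the weak derivative of u.

u(x) = 2*x**3 + 2*x - 1, classical derivative u'(x) = 6*x**2 + 2.
φ(x) = x²(2−x), so φ'(x) = x*(4 - 3*x).
Note φ(0) = φ(2) = 0, so the boundary term u·φ vanishes.
LHS = ∫_0^2 u(x) φ'(x) dx = ∫_0^2 (-6*x^5 + 8*x^4 - 6*x^3 + 11*x^2 - 4*x) dx. Term by term:
  ∫_0^2 -6*x^5 dx = -64;  ∫_0^2 8*x^4 dx = 256/5;  ∫_0^2 -6*x^3 dx = -24;
  ∫_0^2 11*x^2 dx = 88/3;  ∫_0^2 -4*x dx = -8.
Sum: -64 + 256/5 − 24 + 88/3 − 8 = -232/15.
So LHS = -232/15.
∫_0^2 v(x) φ(x) dx = ∫_0^2 (-6*x^5 + 12*x^4 - 3*x^3 + 6*x^2) dx. Term by term:
  ∫_0^2 -6*x^5 dx = -64;  ∫_0^2 12*x^4 dx = 384/5;  ∫_0^2 -3*x^3 dx = -12;
  ∫_0^2 6*x^2 dx = 16.
Sum: -64 + 384/5 − 12 + 16 = 84/5.
So RHS = -∫_0^2 v(x) φ(x) dx = -84/5.
LHS − RHS = 4/3 ≠ 0, so the identity fails.
(For a valid weak derivative the identity must hold for EVERY test function, in particular this one. The failure shows v is NOT the weak derivative of u.)
Correct weak derivative would be u'(x) = 6*x**2 + 2.


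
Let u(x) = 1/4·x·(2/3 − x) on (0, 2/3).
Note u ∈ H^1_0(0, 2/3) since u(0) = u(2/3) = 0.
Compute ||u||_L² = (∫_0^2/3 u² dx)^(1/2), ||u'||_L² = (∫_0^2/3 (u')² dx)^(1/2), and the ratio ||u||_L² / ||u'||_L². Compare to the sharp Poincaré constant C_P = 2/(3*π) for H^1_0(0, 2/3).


||u||_L² / ||u'||_L² = sqrt(10)/15 < C_P = 2/(3*π).

u(x) = 1/4·x·(2/3 − x), so u'(x) = 1/6 - x/2.
u(x) = 1/4·x·(2/3 − x) vanishes at x = 0 and x = 2/3, so u ∈ H^1_0(0, 2/3). Differentiate via the product rule and integrate the resulting polynomials term by term.
  ∫_0^2/3 u² dx = ∫_0^2/3 (x^4/16 - x^3/12 + x^2/36) dx. Term by term:
    ∫_0^2/3 x^4/16 dx = 2/1215;  ∫_0^2/3 -x^3/12 dx = -1/243;  ∫_0^2/3 x^2/36 dx = 2/729.
  Sum: 2/1215 − 1/243 + 2/729 = 1/3645.
  ∫_0^2/3 (u')² dx = ∫_0^2/3 (x^2/4 - x/6 + 1/36) dx. Term by term:
    ∫_0^2/3 x^2/4 dx = 2/81;  ∫_0^2/3 -x/6 dx = -1/27;  ∫_0^2/3 1/36 dx = 1/54.
  Sum: 2/81 − 1/27 + 1/54 = 1/162.
∫_0^2/3 u² dx = 1/3645, so ||u||_L² = sqrt(5)/135.
∫_0^2/3 (u')² dx = 1/162, so ||u'||_L² = sqrt(2)/18.
Ratio ||u||_L² / ||u'||_L² = sqrt(10)/15.
Sharp Poincaré constant on H^1_0(0, 2/3) is C_P = L/π = 2/(3*π), achieved by sin(3*π/2·x).
A polynomial bump cannot attain the sharp Poincaré constant (only the first sine eigenfunction does), so the ratio is strictly less than C_P, consistent with ||u||_L² ≤ C_P ||u'||_L².


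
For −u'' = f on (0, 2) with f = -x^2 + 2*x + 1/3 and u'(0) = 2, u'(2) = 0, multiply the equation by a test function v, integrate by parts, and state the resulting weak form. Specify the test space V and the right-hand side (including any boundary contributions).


V = H^1(0, 2) (v unrestricted at boundary; u is determined up to an additive constant); weak form: ∫_0^2 u'v' dx = ∫_0^2 (-x^2 + 2*x + 1/3) v dx − 2·v(0) for all v ∈ V.

Multiply both sides by a test function v and integrate from 0 to 2:
  ∫_0^2 −u''(x) v(x) dx = ∫_0^2 f(x) v(x) dx.
Integrate the LHS by parts once:
  ∫_0^2 −u'' v dx = −[u'(x) v(x)]_0^2 + ∫_0^2 u'(x) v'(x) dx.
Thus ∫_0^2 u'(x) v'(x) dx = ∫_0^2 f(x) v(x) dx + [u'(x) v(x)]_0^2.
Choose V so that boundary terms are either known or forced to vanish.
u has inhomogeneous Neumann u'(0) = 2, u'(2) = 0. [u' v]_0^2 = (0)·v(2) − (2)·v(0) = − 2·v(0). Take V = H^1(0, 2); boundary term becomes part of RHS.
Weak formulation: find u (satisfying any essential BC) such that ∫_0^2 u'(x) v'(x) dx = ∫_0^2 f v dx − 2·v(0) for all v ∈ V (Neumann data are natural BCs: they enter the RHS as boundary terms).
Substituting f(x) = -x^2 + 2*x + 1/3, the right-hand side is ∫_0^2 (-x^2 + 2*x + 1/3) v dx − 2·v(0).
Compatibility check (pure Neumann): taking v ≡ 1 ∈ V gives 0 = ∫_0^2 f dx + (0) − (2), i.e. ∫_0^2 f dx must equal u'(0) − u'(2) = 2. Indeed ∫_0^2 (-x^2 + 2*x + 1/3) dx = 2, so the data are compatible. The solution is then unique only up to an additive constant (fix it e.g. by requiring ∫_0^2 u dx = 0).


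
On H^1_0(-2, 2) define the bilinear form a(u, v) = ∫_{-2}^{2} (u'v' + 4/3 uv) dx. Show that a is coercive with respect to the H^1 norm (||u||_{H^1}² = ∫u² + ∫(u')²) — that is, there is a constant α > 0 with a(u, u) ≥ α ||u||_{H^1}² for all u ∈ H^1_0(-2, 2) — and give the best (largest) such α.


α = 1

Coercivity of a(·,·) on H^1_0(-2, 2) means a(u, u) ≥ α ||u||_{H^1}² for every u ∈ H^1_0.
The interval has length L = 4, and Poincaré/coercivity depend only on L. Here a(u, u) = ∫(u')² + (4/3)·∫u².
Here c = 4/3 ≥ 1, so a(u,u) = ∫(u')² + c∫u² ≥ ∫(u')² + ∫u² = ||u||_{H^1}², i.e. α = 1 works. No larger α is possible: a(u,u) ≥ α||u||_{H^1}² means (1−α)∫(u')² ≥ (α−c)∫u², and for the modes u_n = sin(nπ(x−x₀)/L) (x₀ the left endpoint) one has ∫u_n²/∫(u_n')² = (L/(nπ))² → 0, so a(u_n,u_n)/||u_n||_{H^1}² → 1. Hence the optimal constant is α = 1.
Therefore α = 1.


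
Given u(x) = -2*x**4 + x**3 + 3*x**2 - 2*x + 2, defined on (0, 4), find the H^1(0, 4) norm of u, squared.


||u||_{H^1}^2 = 10748896/63

The H^1 norm (squared) on an interval (0, L) is
  ||u||_{H^1}^2 = ∫_0^L u(x)^2 dx + ∫_0^L u'(x)^2 dx.
Compute u'(x) = -8*x**3 + 3*x**2 + 6*x - 2.
Then u(x)^2 = 4*x**8 - 4*x**7 - 11*x**6 + 14*x**5 - 3*x**4 - 8*x**3 + 16*x**2 - 8*x + 4 and u'(x)^2 = 64*x**6 - 48*x**5 - 87*x**4 + 68*x**3 + 24*x**2 - 24*x + 4.
Integrate each monomial from 0 to 4 using ∫_0^4 c·x^n dx = c·4^(n+1)/(n+1):
  ∫_0^4 u(x)^2 dx = ∫_0^4 (4*x^8 - 4*x^7 - 11*x^6 + 14*x^5 - 3*x^4 - 8*x^3 + 16*x^2 - 8*x + 4) dx. Term by term:
    ∫_0^4 4*x^8 dx = 1048576/9;  ∫_0^4 -4*x^7 dx = -32768;  ∫_0^4 -11*x^6 dx = -180224/7;
    ∫_0^4 14*x^5 dx = 28672/3;  ∫_0^4 -3*x^4 dx = -3072/5;  ∫_0^4 -8*x^3 dx = -512;
    ∫_0^4 16*x^2 dx = 1024/3;  ∫_0^4 -8*x dx = -64;  ∫_0^4 4 dx = 16.
  Sum: 1048576/9 − 32768 − 180224/7 + 28672/3 − 3072/5 − 512 + 1024/3 − 64 + 16 = 21016304/315.
  ∫_0^4 u'(x)^2 dx = ∫_0^4 (64*x^6 - 48*x^5 - 87*x^4 + 68*x^3 + 24*x^2 - 24*x + 4) dx. Term by term:
    ∫_0^4 64*x^6 dx = 1048576/7;  ∫_0^4 -48*x^5 dx = -32768;  ∫_0^4 -87*x^4 dx = -89088/5;
    ∫_0^4 68*x^3 dx = 4352;  ∫_0^4 24*x^2 dx = 512;  ∫_0^4 -24*x dx = -192;
    ∫_0^4 4 dx = 16.
  Sum: 1048576/7 − 32768 − 89088/5 + 4352 + 512 − 192 + 16 = 3636464/35.
Adding: ||u||_{H^1}^2 = 21016304/315 + 3636464/35 = 10748896/63.


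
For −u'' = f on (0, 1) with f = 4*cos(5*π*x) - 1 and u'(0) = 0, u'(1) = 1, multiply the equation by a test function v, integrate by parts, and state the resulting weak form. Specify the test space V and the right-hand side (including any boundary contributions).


V = H^1(0, 1) (v unrestricted at boundary; u is determined up to an additive constant); weak form: ∫_0^1 u'v' dx = ∫_0^1 (4*cos(5*π*x) - 1) v dx + v(1) for all v ∈ V.

Multiply both sides by a test function v and integrate from 0 to 1:
  ∫_0^1 −u''(x) v(x) dx = ∫_0^1 f(x) v(x) dx.
Integrate the LHS by parts once:
  ∫_0^1 −u'' v dx = −[u'(x) v(x)]_0^1 + ∫_0^1 u'(x) v'(x) dx.
Thus ∫_0^1 u'(x) v'(x) dx = ∫_0^1 f(x) v(x) dx + [u'(x) v(x)]_0^1.
Choose V so that boundary terms are either known or forced to vanish.
u has inhomogeneous Neumann u'(0) = 0, u'(1) = 1. [u' v]_0^1 = (1)·v(1) − (0)·v(0) = v(1). Take V = H^1(0, 1); boundary term becomes part of RHS.
Weak formulation: find u (satisfying any essential BC) such that ∫_0^1 u'(x) v'(x) dx = ∫_0^1 f v dx + v(1) for all v ∈ V (Neumann data are natural BCs: they enter the RHS as boundary terms).
Substituting f(x) = 4*cos(5*π*x) - 1, the right-hand side is ∫_0^1 (4*cos(5*π*x) - 1) v dx + v(1).
Compatibility check (pure Neumann): taking v ≡ 1 ∈ V gives 0 = ∫_0^1 f dx + (1) − (0), i.e. ∫_0^1 f dx must equal u'(0) − u'(1) = -1. Indeed ∫_0^1 (4*cos(5*π*x) - 1) dx = -1, so the data are compatible. The solution is then unique only up to an additive constant (fix it e.g. by requiring ∫_0^1 u dx = 0).


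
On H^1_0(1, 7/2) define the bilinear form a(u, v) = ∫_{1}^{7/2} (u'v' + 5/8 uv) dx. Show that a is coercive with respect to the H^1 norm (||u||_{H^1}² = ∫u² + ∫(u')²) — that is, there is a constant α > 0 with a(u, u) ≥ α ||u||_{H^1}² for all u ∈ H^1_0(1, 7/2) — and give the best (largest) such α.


α = (125 + 32*π^2)/(8*(25 + 4*π^2))

Coercivity of a(·,·) on H^1_0(1, 7/2) means a(u, u) ≥ α ||u||_{H^1}² for every u ∈ H^1_0.
The interval has length L = 5/2, and Poincaré/coercivity depend only on L. Here a(u, u) = ∫(u')² + (5/8)·∫u².
Here 0 < c = 5/8 < 1. The condition a(u,u) ≥ α||u||_{H^1}² reads (1−α)∫(u')² ≥ (α−c)∫u². Any admissible α is ≤ 1 (rapidly oscillating u have ∫u²/∫(u')² → 0), and α = 1 would force 0 ≥ (1−c)∫u², impossible since c < 1; so 1−α > 0. By the sharp Poincaré inequality on H^1_0 of an interval of length L, ∫(u')² ≥ (π/L)²∫u² with equality for the first sine mode sin(π(x−x₀)/L) (x₀ the left endpoint), so the inequality holds for all u iff (1−α)(π/L)² ≥ α − c, i.e. α ≤ ((π/L)² + c)/((π/L)² + 1) = (1 + c(L/π)²)/(1 + (L/π)²). With (π/L)² = 4*π^2/25 and c = 5/8, the largest admissible constant is α = ((π/L)² + c)/((π/L)² + 1).
Simplifying, α = (125 + 32*π^2)/(8*(25 + 4*π^2)).


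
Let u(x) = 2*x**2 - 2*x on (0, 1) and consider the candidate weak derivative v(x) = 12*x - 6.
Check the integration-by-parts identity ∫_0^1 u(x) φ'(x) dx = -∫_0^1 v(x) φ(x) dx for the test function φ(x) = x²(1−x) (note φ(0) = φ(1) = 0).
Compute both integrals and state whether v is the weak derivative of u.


LHS = -1/30, RHS = -1/10. No, v is not the weak derivative of u.

u(x) = 2*x**2 - 2*x, classical derivative u'(x) = 4*x - 2.
φ(x) = x²(1−x), so φ'(x) = x*(2 - 3*x).
Note φ(0) = φ(1) = 0, so the boundary term u·φ vanishes.
LHS = ∫_0^1 u(x) φ'(x) dx = ∫_0^1 (-6*x^4 + 10*x^3 - 4*x^2) dx. Term by term:
  ∫_0^1 -6*x^4 dx = -6/5;  ∫_0^1 10*x^3 dx = 5/2;  ∫_0^1 -4*x^2 dx = -4/3.
Sum: -6/5 + 5/2 − 4/3 = -1/30.
So LHS = -1/30.
∫_0^1 v(x) φ(x) dx = ∫_0^1 (-12*x^4 + 18*x^3 - 6*x^2) dx. Term by term:
  ∫_0^1 -12*x^4 dx = -12/5;  ∫_0^1 18*x^3 dx = 9/2;  ∫_0^1 -6*x^2 dx = -2.
Sum: -12/5 + 9/2 − 2 = 1/10.
So RHS = -∫_0^1 v(x) φ(x) dx = -1/10.
LHS − RHS = 1/15 ≠ 0, so the identity fails.
(For a valid weak derivative the identity must hold for EVERY test function, in particular this one. The failure shows v is NOT the weak derivative of u.)
Correct weak derivative would be u'(x) = 4*x - 2.


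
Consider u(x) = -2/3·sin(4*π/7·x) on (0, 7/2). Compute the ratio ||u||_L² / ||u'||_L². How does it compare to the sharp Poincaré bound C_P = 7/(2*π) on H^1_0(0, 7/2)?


||u||_L² / ||u'||_L² = 7/(4*π) < C_P = 7/(2*π).

u(x) = -2/3·sin(4*π/7·x), so u'(x) = -8*π*cos(4*π*x/7)/21.
Writing u(x) = A·sin(kπx/L) with A = -2/3 and k = 2, use ∫_0^L sin²(kπx/L) dx = L/2 and ∫_0^L cos²(kπx/L) dx = L/2.
u² = 4/9·sin²(4*π/7·x) and (u')² = 64*π^2/441·cos²(4*π/7·x), and each of sin², cos² integrates to L/2 = 7/4 over (0, 7/2).
∫_0^7/2 u² dx = 7/9, so ||u||_L² = sqrt(7)/3.
∫_0^7/2 (u')² dx = 16*π^2/63, so ||u'||_L² = 4*sqrt(7)*π/21.
Ratio ||u||_L² / ||u'||_L² = 7/(4*π).
Sharp Poincaré constant on H^1_0(0, 7/2) is C_P = L/π = 7/(2*π), achieved by sin(2*π/7·x).
This is the k = 2 harmonic; the ratio L/(kπ) is strictly less than C_P = L/π, consistent with the sharp inequality ||u||_L² ≤ C_P ||u'||_L².


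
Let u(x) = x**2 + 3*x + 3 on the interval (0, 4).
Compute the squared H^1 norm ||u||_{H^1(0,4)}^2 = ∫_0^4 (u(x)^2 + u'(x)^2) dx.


||u||_{H^1}^2 = 19592/15

The H^1 norm (squared) on an interval (0, L) is
  ||u||_{H^1}^2 = ∫_0^L u(x)^2 dx + ∫_0^L u'(x)^2 dx.
Compute u'(x) = 2*x + 3.
Then u(x)^2 = x**4 + 6*x**3 + 15*x**2 + 18*x + 9 and u'(x)^2 = 4*x**2 + 12*x + 9.
Integrate each monomial from 0 to 4 using ∫_0^4 c·x^n dx = c·4^(n+1)/(n+1):
  ∫_0^4 u(x)^2 dx = ∫_0^4 (x^4 + 6*x^3 + 15*x^2 + 18*x + 9) dx. Term by term:
    ∫_0^4 x^4 dx = 1024/5;  ∫_0^4 6*x^3 dx = 384;  ∫_0^4 15*x^2 dx = 320;
    ∫_0^4 18*x dx = 144;  ∫_0^4 9 dx = 36.
  Sum: 1024/5 + 384 + 320 + 144 + 36 = 5444/5.
  ∫_0^4 u'(x)^2 dx = ∫_0^4 (4*x^2 + 12*x + 9) dx. Term by term:
    ∫_0^4 4*x^2 dx = 256/3;  ∫_0^4 12*x dx = 96;  ∫_0^4 9 dx = 36.
  Sum: 256/3 + 96 + 36 = 652/3.
Adding: ||u||_{H^1}^2 = 5444/5 + 652/3 = 19592/15.


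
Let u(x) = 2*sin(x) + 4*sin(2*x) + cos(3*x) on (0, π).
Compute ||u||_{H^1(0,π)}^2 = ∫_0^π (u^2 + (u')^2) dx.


||u||_{H^1(0,π)}^2 = -64 + 49*π

u'(x) = -3*sin(3*x) + 2*cos(x) + 8*cos(2*x).
Expand u² and (u')² and integrate term by term on (0, π), using: for integers n ≥ 1, ∫_0^π sin²(nx) dx = ∫_0^π cos²(nx) dx = π/2; for n ≠ n', ∫_0^π sin(nx)sin(n'x) dx = ∫_0^π cos(nx)cos(n'x) dx = 0; and by product-to-sum, ∫_0^π sin(nx)cos(n'x) dx = ½∫_0^π [sin((n+n')x) + sin((n−n')x)] dx, which is 0 when n+n' is even and 2n/(n²−n'²) when n+n' is odd (it need not vanish on (0, π)).
  u² squared terms: (2)²·∫sin(x)² dx = 4·π/2 = 2*π;  (4)²·∫sin(2x)² dx = 16·π/2 = 8*π;  (1)²·∫cos(3x)² dx = 1·π/2 = π/2.
  u² cross terms: 2·(2)·(4)·∫sin(x)·sin(2x) dx = 16·(0) = 0;  2·(2)·(1)·∫sin(x)·cos(3x) dx = 4·(0) = 0;  2·(4)·(1)·∫sin(2x)·cos(3x) dx = 8·(-4/5) = -32/5.
  So ∫_0^π u² dx = 2*π + 8*π + π/2 + 0 + 0 − 32/5 = -32/5 + 21*π/2.
  (u')² squared terms: (-3)²·∫sin(3x)² dx = 9·π/2 = 9*π/2;  (2)²·∫cos(x)² dx = 4·π/2 = 2*π;  (8)²·∫cos(2x)² dx = 64·π/2 = 32*π.
  (u')² cross terms: 2·(-3)·(2)·∫sin(3x)·cos(x) dx = -12·(0) = 0;  2·(-3)·(8)·∫sin(3x)·cos(2x) dx = -48·(6/5) = -288/5;  2·(2)·(8)·∫cos(x)·cos(2x) dx = 32·(0) = 0.
  So ∫_0^π (u')² dx = 9*π/2 + 2*π + 32*π + 0 − 288/5 + 0 = -288/5 + 77*π/2.
||u||_{H^1}^2 = (-32/5 + 21*π/2) + (-288/5 + 77*π/2) = -64 + 49*π.


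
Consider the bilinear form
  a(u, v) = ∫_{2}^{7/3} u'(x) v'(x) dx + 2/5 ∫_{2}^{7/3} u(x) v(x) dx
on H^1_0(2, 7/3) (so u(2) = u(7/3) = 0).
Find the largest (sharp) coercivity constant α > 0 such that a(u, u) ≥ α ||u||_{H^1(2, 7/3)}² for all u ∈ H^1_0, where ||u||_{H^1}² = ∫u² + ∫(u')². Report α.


α = (2 + 45*π^2)/(5*(1 + 9*π^2))

Coercivity of a(·,·) on H^1_0(2, 7/3) means a(u, u) ≥ α ||u||_{H^1}² for every u ∈ H^1_0.
The interval has length L = 1/3, and Poincaré/coercivity depend only on L. Here a(u, u) = ∫(u')² + (2/5)·∫u².
Here 0 < c = 2/5 < 1. The condition a(u,u) ≥ α||u||_{H^1}² reads (1−α)∫(u')² ≥ (α−c)∫u². Any admissible α is ≤ 1 (rapidly oscillating u have ∫u²/∫(u')² → 0), and α = 1 would force 0 ≥ (1−c)∫u², impossible since c < 1; so 1−α > 0. By the sharp Poincaré inequality on H^1_0 of an interval of length L, ∫(u')² ≥ (π/L)²∫u² with equality for the first sine mode sin(π(x−x₀)/L) (x₀ the left endpoint), so the inequality holds for all u iff (1−α)(π/L)² ≥ α − c, i.e. α ≤ ((π/L)² + c)/((π/L)² + 1) = (1 + c(L/π)²)/(1 + (L/π)²). With (π/L)² = 9*π^2 and c = 2/5, the largest admissible constant is α = ((π/L)² + c)/((π/L)² + 1).
Simplifying, α = (2 + 45*π^2)/(5*(1 + 9*π^2)).


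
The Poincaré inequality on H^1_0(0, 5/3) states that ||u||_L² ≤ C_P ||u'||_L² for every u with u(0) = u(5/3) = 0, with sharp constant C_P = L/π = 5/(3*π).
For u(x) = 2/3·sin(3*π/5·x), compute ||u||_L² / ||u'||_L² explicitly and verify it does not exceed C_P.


||u||_L² / ||u'||_L² = 5/(3*π) = C_P.

u(x) = 2/3·sin(3*π/5·x), so u'(x) = 2*π*cos(3*π*x/5)/5.
Writing u(x) = A·sin(kπx/L) with A = 2/3 and k = 1, use ∫_0^L sin²(kπx/L) dx = L/2 and ∫_0^L cos²(kπx/L) dx = L/2.
u² = 4/9·sin²(3*π/5·x) and (u')² = 4*π^2/25·cos²(3*π/5·x), and each of sin², cos² integrates to L/2 = 5/6 over (0, 5/3).
∫_0^5/3 u² dx = 10/27, so ||u||_L² = sqrt(30)/9.
∫_0^5/3 (u')² dx = 2*π^2/15, so ||u'||_L² = sqrt(30)*π/15.
Ratio ||u||_L² / ||u'||_L² = 5/(3*π).
Sharp Poincaré constant on H^1_0(0, 5/3) is C_P = L/π = 5/(3*π), achieved by sin(3*π/5·x).
This is the k = 1 eigenfunction (up to amplitude), so the ratio equals the sharp Poincaré constant exactly.


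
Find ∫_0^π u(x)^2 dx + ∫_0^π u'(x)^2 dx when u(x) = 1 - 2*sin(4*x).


||u||_{H^1(0,π)}^2 = 35*π

u'(x) = -8*cos(4*x).
Expand u² and (u')² and integrate term by term on (0, π), using: for integers n ≥ 1, ∫_0^π sin²(nx) dx = ∫_0^π cos²(nx) dx = π/2; for n ≠ n', ∫_0^π sin(nx)sin(n'x) dx = ∫_0^π cos(nx)cos(n'x) dx = 0; and by product-to-sum, ∫_0^π sin(nx)cos(n'x) dx = ½∫_0^π [sin((n+n')x) + sin((n−n')x)] dx, which is 0 when n+n' is even and 2n/(n²−n'²) when n+n' is odd (it need not vanish on (0, π)). For the constant mode: ∫_0^π 1 dx = π, ∫_0^π cos(nx) dx = 0, ∫_0^π sin(nx) dx = (1−(−1)^n)/n.
  u² squared terms: (1)²·∫1 dx = 1·π = π;  (-2)²·∫sin(4x)² dx = 4·π/2 = 2*π.
  u² cross terms: 2·(1)·(-2)·∫1·sin(4x) dx = -4·(0) = 0.
  So ∫_0^π u² dx = π + 2*π + 0 = 3*π.
  (u')² squared terms: (-8)²·∫cos(4x)² dx = 64·π/2 = 32*π.
  So ∫_0^π (u')² dx = 32*π.
||u||_{H^1}^2 = (3*π) + (32*π) = 35*π.


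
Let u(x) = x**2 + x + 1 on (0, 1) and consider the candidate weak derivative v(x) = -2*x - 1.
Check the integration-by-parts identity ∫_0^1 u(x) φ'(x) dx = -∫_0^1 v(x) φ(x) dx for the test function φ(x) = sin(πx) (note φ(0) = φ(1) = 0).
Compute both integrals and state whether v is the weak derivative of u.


LHS = -4/π, RHS = 4/π. No, v is not the weak derivative of u.

u(x) = x**2 + x + 1, classical derivative u'(x) = 2*x + 1.
φ(x) = sin(πx), so φ'(x) = π*cos(π*x).
Note φ(0) = φ(1) = 0, so the boundary term u·φ vanishes.
LHS = ∫_0^1 u(x) φ'(x) dx = ∫_0^1 (π*x^2*cos(π*x) + π*x*cos(π*x) + π*cos(π*x)) dx. Term by term:
  ∫_0^1 π*cos(π*x) dx = 0;  ∫_0^1 π*x*cos(π*x) dx = -2/π;  ∫_0^1 π*x^2*cos(π*x) dx = -2/π.
Sum: 0 − 2/π − 2/π = -4/π.
So LHS = -4/π.
∫_0^1 v(x) φ(x) dx = ∫_0^1 (-2*x*sin(π*x) - sin(π*x)) dx. Term by term:
  ∫_0^1 -sin(π*x) dx = -2/π;  ∫_0^1 -2*x*sin(π*x) dx = -2/π.
Sum: -2/π − 2/π = -4/π.
So RHS = -∫_0^1 v(x) φ(x) dx = 4/π.
LHS − RHS = -8/π ≠ 0, so the identity fails.
(For a valid weak derivative the identity must hold for EVERY test function, in particular this one. The failure shows v is NOT the weak derivative of u.)
Correct weak derivative would be u'(x) = 2*x + 1.


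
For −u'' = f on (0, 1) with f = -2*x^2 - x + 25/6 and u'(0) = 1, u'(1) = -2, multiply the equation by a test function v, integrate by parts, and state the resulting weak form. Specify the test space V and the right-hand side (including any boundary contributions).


V = H^1(0, 1) (v unrestricted at boundary; u is determined up to an additive constant); weak form: ∫_0^1 u'v' dx = ∫_0^1 (-2*x^2 - x + 25/6) v dx − 2·v(1) − v(0) for all v ∈ V.

Multiply both sides by a test function v and integrate from 0 to 1:
  ∫_0^1 −u''(x) v(x) dx = ∫_0^1 f(x) v(x) dx.
Integrate the LHS by parts once:
  ∫_0^1 −u'' v dx = −[u'(x) v(x)]_0^1 + ∫_0^1 u'(x) v'(x) dx.
Thus ∫_0^1 u'(x) v'(x) dx = ∫_0^1 f(x) v(x) dx + [u'(x) v(x)]_0^1.
Choose V so that boundary terms are either known or forced to vanish.
u has inhomogeneous Neumann u'(0) = 1, u'(1) = -2. [u' v]_0^1 = (-2)·v(1) − (1)·v(0) = − 2·v(1) − v(0). Take V = H^1(0, 1); boundary term becomes part of RHS.
Weak formulation: find u (satisfying any essential BC) such that ∫_0^1 u'(x) v'(x) dx = ∫_0^1 f v dx − 2·v(1) − v(0) for all v ∈ V (Neumann data are natural BCs: they enter the RHS as boundary terms).
Substituting f(x) = -2*x^2 - x + 25/6, the right-hand side is ∫_0^1 (-2*x^2 - x + 25/6) v dx − 2·v(1) − v(0).
Compatibility check (pure Neumann): taking v ≡ 1 ∈ V gives 0 = ∫_0^1 f dx + (-2) − (1), i.e. ∫_0^1 f dx must equal u'(0) − u'(1) = 3. Indeed ∫_0^1 (-2*x^2 - x + 25/6) dx = 3, so the data are compatible. The solution is then unique only up to an additive constant (fix it e.g. by requiring ∫_0^1 u dx = 0).


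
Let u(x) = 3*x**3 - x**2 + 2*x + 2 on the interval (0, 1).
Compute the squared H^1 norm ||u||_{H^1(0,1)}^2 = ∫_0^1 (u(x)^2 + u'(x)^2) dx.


||u||_{H^1}^2 = 3509/105

The H^1 norm (squared) on an interval (0, L) is
  ||u||_{H^1}^2 = ∫_0^L u(x)^2 dx + ∫_0^L u'(x)^2 dx.
Compute u'(x) = 9*x**2 - 2*x + 2.
Then u(x)^2 = 9*x**6 - 6*x**5 + 13*x**4 + 8*x**3 + 8*x + 4 and u'(x)^2 = 81*x**4 - 36*x**3 + 40*x**2 - 8*x + 4.
Integrate each monomial from 0 to 1 using ∫_0^1 c·x^n dx = c·1^(n+1)/(n+1):
  ∫_0^1 u(x)^2 dx = ∫_0^1 (9*x^6 - 6*x^5 + 13*x^4 + 8*x^3 + 8*x + 4) dx. Term by term:
    ∫_0^1 9*x^6 dx = 9/7;  ∫_0^1 -6*x^5 dx = -1;  ∫_0^1 13*x^4 dx = 13/5;
    ∫_0^1 8*x^3 dx = 2;  ∫_0^1 8*x dx = 4;  ∫_0^1 4 dx = 4.
  Sum: 9/7 − 1 + 13/5 + 2 + 4 + 4 = 451/35.
  ∫_0^1 u'(x)^2 dx = ∫_0^1 (81*x^4 - 36*x^3 + 40*x^2 - 8*x + 4) dx. Term by term:
    ∫_0^1 81*x^4 dx = 81/5;  ∫_0^1 -36*x^3 dx = -9;  ∫_0^1 40*x^2 dx = 40/3;
    ∫_0^1 -8*x dx = -4;  ∫_0^1 4 dx = 4.
  Sum: 81/5 − 9 + 40/3 − 4 + 4 = 308/15.
Adding: ||u||_{H^1}^2 = 451/35 + 308/15 = 3509/105.


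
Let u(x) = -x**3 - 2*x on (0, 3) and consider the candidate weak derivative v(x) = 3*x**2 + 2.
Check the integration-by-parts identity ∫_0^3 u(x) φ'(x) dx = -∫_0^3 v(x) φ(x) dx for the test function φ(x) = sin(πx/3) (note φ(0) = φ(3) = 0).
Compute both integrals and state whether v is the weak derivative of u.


LHS = -324/π^3 + 93/π, RHS = -93/π + 324/π^3. No, v is not the weak derivative of u.

u(x) = -x**3 - 2*x, classical derivative u'(x) = -3*x**2 - 2.
φ(x) = sin(πx/3), so φ'(x) = π*cos(π*x/3)/3.
Note φ(0) = φ(3) = 0, so the boundary term u·φ vanishes.
LHS = ∫_0^3 u(x) φ'(x) dx = ∫_0^3 (-π*x^3*cos(π*x/3)/3 - 2*π*x*cos(π*x/3)/3) dx. Term by term:
  ∫_0^3 -2*π*x*cos(π*x/3)/3 dx = 12/π;  ∫_0^3 -π*x^3*cos(π*x/3)/3 dx = -324/π^3 + 81/π.
Sum: 12/π + -324/π^3 + 81/π = -324/π^3 + 93/π.
So LHS = -324/π^3 + 93/π.
∫_0^3 v(x) φ(x) dx = ∫_0^3 (3*x^2*sin(π*x/3) + 2*sin(π*x/3)) dx. Term by term:
  ∫_0^3 2*sin(π*x/3) dx = 12/π;  ∫_0^3 3*x^2*sin(π*x/3) dx = -324/π^3 + 81/π.
Sum: 12/π + -324/π^3 + 81/π = -324/π^3 + 93/π.
So RHS = -∫_0^3 v(x) φ(x) dx = -93/π + 324/π^3.
LHS − RHS = -648/π^3 + 186/π ≠ 0, so the identity fails.
(For a valid weak derivative the identity must hold for EVERY test function, in particular this one. The failure shows v is NOT the weak derivative of u.)
Correct weak derivative would be u'(x) = -3*x**2 - 2.


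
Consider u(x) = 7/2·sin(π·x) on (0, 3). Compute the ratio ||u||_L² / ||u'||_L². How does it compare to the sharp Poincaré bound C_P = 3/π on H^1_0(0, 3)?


||u||_L² / ||u'||_L² = 1/π < C_P = 3/π.

u(x) = 7/2·sin(π·x), so u'(x) = 7*π*cos(π*x)/2.
Writing u(x) = A·sin(kπx/L) with A = 7/2 and k = 3, use ∫_0^L sin²(kπx/L) dx = L/2 and ∫_0^L cos²(kπx/L) dx = L/2.
u² = 49/4·sin²(π·x) and (u')² = 49*π^2/4·cos²(π·x), and each of sin², cos² integrates to L/2 = 3/2 over (0, 3).
∫_0^3 u² dx = 147/8, so ||u||_L² = 7*sqrt(6)/4.
∫_0^3 (u')² dx = 147*π^2/8, so ||u'||_L² = 7*sqrt(6)*π/4.
Ratio ||u||_L² / ||u'||_L² = 1/π.
Sharp Poincaré constant on H^1_0(0, 3) is C_P = L/π = 3/π, achieved by sin(π/3·x).
This is the k = 3 harmonic; the ratio L/(kπ) is strictly less than C_P = L/π, consistent with the sharp inequality ||u||_L² ≤ C_P ||u'||_L².


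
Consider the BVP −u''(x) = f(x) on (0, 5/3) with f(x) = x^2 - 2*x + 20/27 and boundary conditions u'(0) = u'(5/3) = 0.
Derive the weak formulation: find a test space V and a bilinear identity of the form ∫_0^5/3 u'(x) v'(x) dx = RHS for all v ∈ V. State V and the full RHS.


V = H^1(0, 5/3) (no boundary constraint on v; u is determined up to an additive constant); weak form: ∫_0^5/3 u'v' dx = ∫_0^5/3 (x^2 - 2*x + 20/27) v dx for all v ∈ V.

Multiply both sides by a test function v and integrate from 0 to 5/3:
  ∫_0^5/3 −u''(x) v(x) dx = ∫_0^5/3 f(x) v(x) dx.
Integrate the LHS by parts once:
  ∫_0^5/3 −u'' v dx = −[u'(x) v(x)]_0^5/3 + ∫_0^5/3 u'(x) v'(x) dx.
Thus ∫_0^5/3 u'(x) v'(x) dx = ∫_0^5/3 f(x) v(x) dx + [u'(x) v(x)]_0^5/3.
Choose V so that boundary terms are either known or forced to vanish.
u has homogeneous Neumann: u'(0) = u'(5/3) = 0. So [u' v]_0^5/3 = 0·v(5/3) − 0·v(0) = 0 for any v; take V = H^1(0, 5/3).
Weak formulation: find u (satisfying any essential BC) such that ∫_0^5/3 u'(x) v'(x) dx = ∫_0^5/3 f v dx for all v ∈ V (homogeneous Neumann, so boundary terms vanish).
Substituting f(x) = x^2 - 2*x + 20/27, the right-hand side is ∫_0^5/3 (x^2 - 2*x + 20/27) v dx.
Compatibility check (pure Neumann): taking v ≡ 1 ∈ V gives 0 = ∫_0^5/3 f dx + (0) − (0), i.e. ∫_0^5/3 f dx must equal u'(0) − u'(5/3) = 0. Indeed ∫_0^5/3 (x^2 - 2*x + 20/27) dx = 0, so the data are compatible. The solution is then unique only up to an additive constant (fix it e.g. by requiring ∫_0^5/3 u dx = 0).


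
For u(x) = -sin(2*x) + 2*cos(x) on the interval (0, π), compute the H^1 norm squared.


||u||_{H^1(0,π)}^2 = -32/3 + 13*π/2

u'(x) = -2*sin(x) - 2*cos(2*x).
Expand u² and (u')² and integrate term by term on (0, π), using: for integers n ≥ 1, ∫_0^π sin²(nx) dx = ∫_0^π cos²(nx) dx = π/2; for n ≠ n', ∫_0^π sin(nx)sin(n'x) dx = ∫_0^π cos(nx)cos(n'x) dx = 0; and by product-to-sum, ∫_0^π sin(nx)cos(n'x) dx = ½∫_0^π [sin((n+n')x) + sin((n−n')x)] dx, which is 0 when n+n' is even and 2n/(n²−n'²) when n+n' is odd (it need not vanish on (0, π)).
  u² squared terms: (-1)²·∫sin(2x)² dx = 1·π/2 = π/2;  (2)²·∫cos(x)² dx = 4·π/2 = 2*π.
  u² cross terms: 2·(-1)·(2)·∫sin(2x)·cos(x) dx = -4·(4/3) = -16/3.
  So ∫_0^π u² dx = π/2 + 2*π − 16/3 = -16/3 + 5*π/2.
  (u')² squared terms: (-2)²·∫cos(2x)² dx = 4·π/2 = 2*π;  (-2)²·∫sin(x)² dx = 4·π/2 = 2*π.
  (u')² cross terms: 2·(-2)·(-2)·∫cos(2x)·sin(x) dx = 8·(-2/3) = -16/3.
  So ∫_0^π (u')² dx = 2*π + 2*π − 16/3 = -16/3 + 4*π.
||u||_{H^1}^2 = (-16/3 + 5*π/2) + (-16/3 + 4*π) = -32/3 + 13*π/2.


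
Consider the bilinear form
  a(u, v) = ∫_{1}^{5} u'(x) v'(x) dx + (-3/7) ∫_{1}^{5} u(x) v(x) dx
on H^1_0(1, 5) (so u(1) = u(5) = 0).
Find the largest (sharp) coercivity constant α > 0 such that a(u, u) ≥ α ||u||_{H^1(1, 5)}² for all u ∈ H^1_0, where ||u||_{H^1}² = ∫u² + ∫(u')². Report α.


α = (-48/7 + π^2)/(π^2 + 16)

Coercivity of a(·,·) on H^1_0(1, 5) means a(u, u) ≥ α ||u||_{H^1}² for every u ∈ H^1_0.
The interval has length L = 4, and Poincaré/coercivity depend only on L. Here a(u, u) = ∫(u')² + (-3/7)·∫u².
Here c = -3/7 < 0 with |c| < (π/L)² = π^2/16, so coercivity still holds. The condition a(u,u) ≥ α||u||_{H^1}² reads (1−α)∫(u')² ≥ (α−c)∫u². Any admissible α is ≤ 1 (rapidly oscillating u have ∫u²/∫(u')² → 0), and α = 1 would force 0 ≥ (1−c)∫u², impossible since c < 1; so 1−α > 0. By the sharp Poincaré inequality on H^1_0 of an interval of length L, ∫(u')² ≥ (π/L)²∫u² with equality for the first sine mode sin(π(x−x₀)/L) (x₀ the left endpoint), so the inequality holds for all u iff (1−α)(π/L)² ≥ α − c, i.e. α ≤ ((π/L)² + c)/((π/L)² + 1) = (1 + c(L/π)²)/(1 + (L/π)²). (Direct route, valid since c ≤ 0: Poincaré gives c∫u² ≥ c(L/π)²∫(u')², so a(u,u) ≥ (1 + c(L/π)²)∫(u')², while ||u||_{H^1}² ≤ (1 + (L/π)²)∫(u')²; dividing yields the same α.) With (π/L)² = π^2/16 and c = -3/7, the largest admissible constant is α = ((π/L)² + c)/((π/L)² + 1).
Simplifying, α = (-48/7 + π^2)/(π^2 + 16).


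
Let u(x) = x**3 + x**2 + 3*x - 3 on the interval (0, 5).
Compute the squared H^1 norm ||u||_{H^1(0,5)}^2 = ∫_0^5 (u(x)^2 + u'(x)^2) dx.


||u||_{H^1}^2 = 205105/7

The H^1 norm (squared) on an interval (0, L) is
  ||u||_{H^1}^2 = ∫_0^L u(x)^2 dx + ∫_0^L u'(x)^2 dx.
Compute u'(x) = 3*x**2 + 2*x + 3.
Then u(x)^2 = x**6 + 2*x**5 + 7*x**4 + 3*x**2 - 18*x + 9 and u'(x)^2 = 9*x**4 + 12*x**3 + 22*x**2 + 12*x + 9.
Integrate each monomial from 0 to 5 using ∫_0^5 c·x^n dx = c·5^(n+1)/(n+1):
  ∫_0^5 u(x)^2 dx = ∫_0^5 (x^6 + 2*x^5 + 7*x^4 + 3*x^2 - 18*x + 9) dx. Term by term:
    ∫_0^5 x^6 dx = 78125/7;  ∫_0^5 2*x^5 dx = 15625/3;  ∫_0^5 7*x^4 dx = 4375;
    ∫_0^5 3*x^2 dx = 125;  ∫_0^5 -18*x dx = -225;  ∫_0^5 9 dx = 45.
  Sum: 78125/7 + 15625/3 + 4375 + 125 − 225 + 45 = 434470/21.
  ∫_0^5 u'(x)^2 dx = ∫_0^5 (9*x^4 + 12*x^3 + 22*x^2 + 12*x + 9) dx. Term by term:
    ∫_0^5 9*x^4 dx = 5625;  ∫_0^5 12*x^3 dx = 1875;  ∫_0^5 22*x^2 dx = 2750/3;
    ∫_0^5 12*x dx = 150;  ∫_0^5 9 dx = 45.
  Sum: 5625 + 1875 + 2750/3 + 150 + 45 = 25835/3.
Adding: ||u||_{H^1}^2 = 434470/21 + 25835/3 = 205105/7.


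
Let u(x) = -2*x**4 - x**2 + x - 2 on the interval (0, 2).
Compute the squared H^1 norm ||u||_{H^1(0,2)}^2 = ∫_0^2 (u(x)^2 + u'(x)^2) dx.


||u||_{H^1}^2 = 515566/315

The H^1 norm (squared) on an interval (0, L) is
  ||u||_{H^1}^2 = ∫_0^L u(x)^2 dx + ∫_0^L u'(x)^2 dx.
Compute u'(x) = -8*x**3 - 2*x + 1.
Then u(x)^2 = 4*x**8 + 4*x**6 - 4*x**5 + 9*x**4 - 2*x**3 + 5*x**2 - 4*x + 4 and u'(x)^2 = 64*x**6 + 32*x**4 - 16*x**3 + 4*x**2 - 4*x + 1.
Integrate each monomial from 0 to 2 using ∫_0^2 c·x^n dx = c·2^(n+1)/(n+1):
  ∫_0^2 u(x)^2 dx = ∫_0^2 (4*x^8 + 4*x^6 - 4*x^5 + 9*x^4 - 2*x^3 + 5*x^2 - 4*x + 4) dx. Term by term:
    ∫_0^2 4*x^8 dx = 2048/9;  ∫_0^2 4*x^6 dx = 512/7;  ∫_0^2 -4*x^5 dx = -128/3;
    ∫_0^2 9*x^4 dx = 288/5;  ∫_0^2 -2*x^3 dx = -8;  ∫_0^2 5*x^2 dx = 40/3;
    ∫_0^2 -4*x dx = -8;  ∫_0^2 4 dx = 8.
  Sum: 2048/9 + 512/7 − 128/3 + 288/5 − 8 + 40/3 − 8 + 8 = 101104/315.
  ∫_0^2 u'(x)^2 dx = ∫_0^2 (64*x^6 + 32*x^4 - 16*x^3 + 4*x^2 - 4*x + 1) dx. Term by term:
    ∫_0^2 64*x^6 dx = 8192/7;  ∫_0^2 32*x^4 dx = 1024/5;  ∫_0^2 -16*x^3 dx = -64;
    ∫_0^2 4*x^2 dx = 32/3;  ∫_0^2 -4*x dx = -8;  ∫_0^2 1 dx = 2.
  Sum: 8192/7 + 1024/5 − 64 + 32/3 − 8 + 2 = 138154/105.
Adding: ||u||_{H^1}^2 = 101104/315 + 138154/105 = 515566/315.


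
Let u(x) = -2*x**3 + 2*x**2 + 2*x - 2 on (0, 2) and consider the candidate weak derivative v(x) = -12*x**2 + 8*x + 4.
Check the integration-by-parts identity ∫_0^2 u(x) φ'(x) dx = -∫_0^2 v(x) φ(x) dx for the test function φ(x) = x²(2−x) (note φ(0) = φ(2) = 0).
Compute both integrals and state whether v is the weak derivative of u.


LHS = 56/15, RHS = 112/15. No, v is not the weak derivative of u.

u(x) = -2*x**3 + 2*x**2 + 2*x - 2, classical derivative u'(x) = -6*x**2 + 4*x + 2.
φ(x) = x²(2−x), so φ'(x) = x*(4 - 3*x).
Note φ(0) = φ(2) = 0, so the boundary term u·φ vanishes.
LHS = ∫_0^2 u(x) φ'(x) dx = ∫_0^2 (6*x^5 - 14*x^4 + 2*x^3 + 14*x^2 - 8*x) dx. Term by term:
  ∫_0^2 6*x^5 dx = 64;  ∫_0^2 -14*x^4 dx = -448/5;  ∫_0^2 2*x^3 dx = 8;
  ∫_0^2 14*x^2 dx = 112/3;  ∫_0^2 -8*x dx = -16.
Sum: 64 − 448/5 + 8 + 112/3 − 16 = 56/15.
So LHS = 56/15.
∫_0^2 v(x) φ(x) dx = ∫_0^2 (12*x^5 - 32*x^4 + 12*x^3 + 8*x^2) dx. Term by term:
  ∫_0^2 12*x^5 dx = 128;  ∫_0^2 -32*x^4 dx = -1024/5;  ∫_0^2 12*x^3 dx = 48;
  ∫_0^2 8*x^2 dx = 64/3.
Sum: 128 − 1024/5 + 48 + 64/3 = -112/15.
So RHS = -∫_0^2 v(x) φ(x) dx = 112/15.
LHS − RHS = -56/15 ≠ 0, so the identity fails.
(For a valid weak derivative the identity must hold for EVERY test function, in particular this one. The failure shows v is NOT the weak derivative of u.)
Correct weak derivative would be u'(x) = -6*x**2 + 4*x + 2.


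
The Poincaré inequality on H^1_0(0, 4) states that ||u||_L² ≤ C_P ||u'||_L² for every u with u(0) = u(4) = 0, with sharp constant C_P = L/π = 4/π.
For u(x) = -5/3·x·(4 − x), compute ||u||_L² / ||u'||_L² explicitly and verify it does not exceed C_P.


||u||_L² / ||u'||_L² = 2*sqrt(10)/5 < C_P = 4/π.

u(x) = -5/3·x·(4 − x), so u'(x) = 10*x/3 - 20/3.
u(x) = -5/3·x·(4 − x) vanishes at x = 0 and x = 4, so u ∈ H^1_0(0, 4). Differentiate via the product rule and integrate the resulting polynomials term by term.
  ∫_0^4 u² dx = ∫_0^4 (25*x^4/9 - 200*x^3/9 + 400*x^2/9) dx. Term by term:
    ∫_0^4 25*x^4/9 dx = 5120/9;  ∫_0^4 -200*x^3/9 dx = -12800/9;  ∫_0^4 400*x^2/9 dx = 25600/27.
  Sum: 5120/9 − 12800/9 + 25600/27 = 2560/27.
  ∫_0^4 (u')² dx = ∫_0^4 (100*x^2/9 - 400*x/9 + 400/9) dx. Term by term:
    ∫_0^4 100*x^2/9 dx = 6400/27;  ∫_0^4 -400*x/9 dx = -3200/9;  ∫_0^4 400/9 dx = 1600/9.
  Sum: 6400/27 − 3200/9 + 1600/9 = 1600/27.
∫_0^4 u² dx = 2560/27, so ||u||_L² = 16*sqrt(30)/9.
∫_0^4 (u')² dx = 1600/27, so ||u'||_L² = 40*sqrt(3)/9.
Ratio ||u||_L² / ||u'||_L² = 2*sqrt(10)/5.
Sharp Poincaré constant on H^1_0(0, 4) is C_P = L/π = 4/π, achieved by sin(π/4·x).
A polynomial bump cannot attain the sharp Poincaré constant (only the first sine eigenfunction does), so the ratio is strictly less than C_P, consistent with ||u||_L² ≤ C_P ||u'||_L².
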